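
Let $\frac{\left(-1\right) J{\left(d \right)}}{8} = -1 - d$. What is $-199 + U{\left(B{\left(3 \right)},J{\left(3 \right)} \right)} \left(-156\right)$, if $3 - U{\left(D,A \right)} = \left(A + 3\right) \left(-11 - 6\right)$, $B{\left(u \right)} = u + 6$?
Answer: $-93487$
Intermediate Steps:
$B{\left(u \right)} = 6 + u$
$J{\left(d \right)} = 8 + 8 d$ ($J{\left(d \right)} = - 8 \left(-1 - d\right) = 8 + 8 d$)
$U{\left(D,A \right)} = 54 + 17 A$ ($U{\left(D,A \right)} = 3 - \left(A + 3\right) \left(-11 - 6\right) = 3 - \left(3 + A\right) \left(-17\right) = 3 - \left(-51 - 17 A\right) = 3 + \left(51 + 17 A\right) = 54 + 17 A$)
$-199 + U{\left(B{\left(3 \right)},J{\left(3 \right)} \right)} \left(-156\right) = -199 + \left(54 + 17 \left(8 + 8 \cdot 3\right)\right) \left(-156\right) = -199 + \left(54 + 17 \left(8 + 24\right)\right) \left(-156\right) = -199 + \left(54 + 17 \cdot 32\right) \left(-156\right) = -199 + \left(54 + 544\right) \left(-156\right) = -199 + 598 \left(-156\right) = -199 - 93288 = -93487$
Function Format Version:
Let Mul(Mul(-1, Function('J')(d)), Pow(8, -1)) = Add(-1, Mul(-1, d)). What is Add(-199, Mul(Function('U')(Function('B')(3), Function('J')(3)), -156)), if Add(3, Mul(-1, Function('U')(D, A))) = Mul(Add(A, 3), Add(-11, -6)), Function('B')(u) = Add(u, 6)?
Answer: -93487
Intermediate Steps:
Function('B')(u) = Add(6, u)
Function('J')(d) = Add(8, Mul(8, d)) (Function('J')(d) = Mul(-8, Add(-1, Mul(-1, d))) = Add(8, Mul(8, d)))
Function('U')(D, A) = Add(54, Mul(17, A)) (Function('U')(D, A) = Add(3, Mul(-1, Mul(Add(A, 3), Add(-11, -6)))) = Add(3, Mul(-1, Mul(Add(3, A), -17))) = Add(3, Mul(-1, Add(-51, Mul(-17, A)))) = Add(3, Add(51, Mul(17, A))) = Add(54, Mul(17, A)))
Add(-199, Mul(Function('U')(Function('B')(3), Function('J')(3)), -156)) = Add(-199, Mul(Add(54, Mul(17, Add(8, Mul(8, 3)))), -156)) = Add(-199, Mul(Add(54, Mul(17, Add(8, 24))), -156)) = Add(-199, Mul(Add(54, Mul(17, 32)), -156)) = Add(-199, Mul(Add(54, 544), -156)) = Add(-199, Mul(598, -156)) = Add(-199, -93288) = -93487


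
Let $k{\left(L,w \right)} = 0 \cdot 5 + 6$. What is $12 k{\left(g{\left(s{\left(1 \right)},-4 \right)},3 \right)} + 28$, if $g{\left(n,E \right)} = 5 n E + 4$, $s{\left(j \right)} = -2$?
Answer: $100$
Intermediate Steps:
$g{\left(n,E \right)} = 4 + 5 E n$ ($g{\left(n,E \right)} = 5 E n + 4 = 4 + 5 E n$)
$k{\left(L,w \right)} = 6$ ($k{\left(L,w \right)} = 0 + 6 = 6$)
$12 k{\left(g{\left(s{\left(1 \right)},-4 \right)},3 \right)} + 28 = 12 \cdot 6 + 28 = 72 + 28 = 100$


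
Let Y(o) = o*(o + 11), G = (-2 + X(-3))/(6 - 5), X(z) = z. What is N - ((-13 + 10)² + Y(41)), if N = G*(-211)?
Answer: -1086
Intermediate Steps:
G = -5 (G = (-2 - 3)/(6 - 5) = -5/1 = -5*1 = -5)
N = 1055 (N = -5*(-211) = 1055)
Y(o) = o*(11 + o)
N - ((-13 + 10)² + Y(41)) = 1055 - ((-13 + 10)² + 41*(11 + 41)) = 1055 - ((-3)² + 41*52) = 1055 - (9 + 2132) = 1055 - 1*2141 = 1055 - 2141 = -1086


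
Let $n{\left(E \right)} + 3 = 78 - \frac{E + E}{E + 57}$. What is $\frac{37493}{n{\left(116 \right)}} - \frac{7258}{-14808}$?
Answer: $\frac{48070728103}{94349172} \approx 509.5$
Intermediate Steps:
$n{\left(E \right)} = 75 - \frac{2 E}{57 + E}$ ($n{\left(E \right)} = -3 + \left(78 - \frac{E + E}{E + 57}\right) = -3 - \left(-78 + \frac{2 E}{57 + E}\right) = 75 - \frac{2 E}{57 + E}$)
$\frac{37493}{n{\left(116 \right)}} - \frac{7258}{-14808} = \frac{37493}{\frac{1}{57 + 116} \left(4275 + 73 \cdot 116\right)} - \frac{7258}{-14808} = \frac{37493}{\frac{1}{173} \left(4275 + 8468\right)} - - \frac{3629}{7404} = \frac{37493}{\frac{1}{173} \cdot 12743} + \frac{3629}{7404} = \frac{37493}{\frac{12743}{173}} + \frac{3629}{7404} = 37493 \cdot \frac{173}{12743} + \frac{3629}{7404} = \frac{6486289}{12743} + \frac{3629}{7404} = \frac{48070728103}{94349172}$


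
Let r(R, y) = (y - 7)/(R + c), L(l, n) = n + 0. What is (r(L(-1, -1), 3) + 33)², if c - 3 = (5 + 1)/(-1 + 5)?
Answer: 49729/49 ≈ 1014.9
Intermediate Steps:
L(l, n) = n
c = 9/2 (c = 3 + (5 + 1)/(-1 + 5) = 3 + 6/4 = 3 + 6*(¼) = 3 + 3/2 = 9/2 ≈ 4.5000)
r(R, y) = (-7 + y)/(9/2 + R) (r(R, y) = (y - 7)/(R + 9/2) = (-7 + y)/(9/2 + R))
(r(L(-1, -1), 3) + 33)² = (2*(-7 + 3)/(9 + 2*(-1)) + 33)² = (2*(-4)/(9 - 2) + 33)² = (2*(-4)/7 + 33)² = (2*(⅐)*(-4) + 33)² = (-8/7 + 33)² = (223/7)² = 49729/49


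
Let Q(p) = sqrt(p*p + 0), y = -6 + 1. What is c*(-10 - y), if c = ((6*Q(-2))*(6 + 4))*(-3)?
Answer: 1800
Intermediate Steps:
y = -5
Q(p) = sqrt(p**2) (Q(p) = sqrt(p**2 + 0) = sqrt(p**2))
c = -360 (c = ((6*sqrt((-2)**2))*(6 + 4))*(-3) = ((6*sqrt(4))*10)*(-3) = ((6*2)*10)*(-3) = (12*10)*(-3) = 120*(-3) = -360)
c*(-10 - y) = -360*(-10 - 1*(-5)) = -360*(-10 + 5) = -360*(-5) = 1800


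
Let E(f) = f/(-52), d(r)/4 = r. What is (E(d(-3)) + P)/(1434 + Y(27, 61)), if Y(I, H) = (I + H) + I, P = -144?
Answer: -1869/20137 ≈ -0.092814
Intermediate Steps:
Y(I, H) = H + 2*I (Y(I, H) = (H + I) + I = H + 2*I)
d(r) = 4*r
E(f) = -f/52 (E(f) = f*(-1/52) = -f/52)
(E(d(-3)) + P)/(1434 + Y(27, 61)) = (-(-3)/13 - 144)/(1434 + (61 + 2*27)) = (-1/52*(-12) - 144)/(1434 + (61 + 54)) = (3/13 - 144)/(1434 + 115) = -1869/13/1549 = -1869/13*1/1549 = -1869/20137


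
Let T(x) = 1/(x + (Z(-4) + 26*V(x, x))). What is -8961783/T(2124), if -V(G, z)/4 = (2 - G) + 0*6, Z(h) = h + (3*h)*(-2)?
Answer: -1996972029456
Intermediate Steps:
Z(h) = -5*h (Z(h) = h - 6*h = -5*h)
V(G, z) = -8 + 4*G (V(G, z) = -4*((2 - G) + 0*6) = -4*((2 - G) + 0) = -4*(2 - G) = -8 + 4*G)
T(x) = 1/(-188 + 105*x) (T(x) = 1/(x + (-5*(-4) + 26*(-8 + 4*x))) = 1/(x + (20 + (-208 + 104*x))) = 1/(x + (-188 + 104*x)) = 1/(-188 + 105*x))
-8961783/T(2124) = -8961783/(1/(-188 + 105*2124)) = -8961783/(1/(-188 + 223020)) = -8961783/(1/222832) = -8961783/1/222832 = -8961783*222832 = -1996972029456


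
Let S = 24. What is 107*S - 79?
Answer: 2489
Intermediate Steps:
107*S - 79 = 107*24 - 79 = 2568 - 79 = 2489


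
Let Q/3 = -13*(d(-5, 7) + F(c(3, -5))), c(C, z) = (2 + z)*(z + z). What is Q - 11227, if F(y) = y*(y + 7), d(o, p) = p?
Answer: -54790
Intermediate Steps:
c(C, z) = 2*z*(2 + z) (c(C, z) = (2 + z)*(2*z) = 2*z*(2 + z))
F(y) = y*(7 + y)
Q = -43563 (Q = 3*(-13*(7 + (2*(-5)*(2 - 5))*(7 + 2*(-5)*(2 - 5)))) = 3*(-13*(7 + (2*(-5)*(-3))*(7 + 2*(-5)*(-3)))) = 3*(-13*(7 + 30*(7 + 30))) = 3*(-13*(7 + 30*37)) = 3*(-13*(7 + 1110)) = 3*(-13*1117) = 3*(-14521) = -43563)
Q - 11227 = -43563 - 11227 = -54790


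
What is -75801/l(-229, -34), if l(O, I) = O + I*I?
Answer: -25267/309 ≈ -81.770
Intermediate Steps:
l(O, I) = O + I²
-75801/l(-229, -34) = -75801/(-229 + (-34)²) = -75801/(-229 + 1156) = -75801/927 = -75801*1/927 = -25267/309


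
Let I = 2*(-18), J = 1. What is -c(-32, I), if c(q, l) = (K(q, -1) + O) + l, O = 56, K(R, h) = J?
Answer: -21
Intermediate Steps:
K(R, h) = 1
I = -36
c(q, l) = 57 + l (c(q, l) = (1 + 56) + l = 57 + l)
-c(-32, I) = -(57 - 36) = -1*21 = -21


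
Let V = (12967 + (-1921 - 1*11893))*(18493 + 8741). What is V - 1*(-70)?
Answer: -23067128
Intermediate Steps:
V = -23067198 (V = (12967 + (-1921 - 11893))*27234 = (12967 - 13814)*27234 = -847*27234 = -23067198)
V - 1*(-70) = -23067198 - 1*(-70) = -23067198 + 70 = -23067128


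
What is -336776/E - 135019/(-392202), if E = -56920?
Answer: 17471187779/2790517230 ≈ 6.2609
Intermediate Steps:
-336776/E - 135019/(-392202) = -336776/(-56920) - 135019/(-392202) = -336776*(-1/56920) - 135019*(-1/392202) = 42097/7115 + 135019/392202 = 17471187779/2790517230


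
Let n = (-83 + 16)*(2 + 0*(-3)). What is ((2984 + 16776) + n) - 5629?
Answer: 13997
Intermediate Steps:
n = -134 (n = -67*(2 + 0) = -67*2 = -134)
((2984 + 16776) + n) - 5629 = ((2984 + 16776) - 134) - 5629 = (19760 - 134) - 5629 = 19626 - 5629 = 13997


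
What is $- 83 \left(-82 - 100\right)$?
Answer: $15106$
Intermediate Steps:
$- 83 \left(-82 - 100\right) = \left(-83\right) \left(-182\right) = 15106$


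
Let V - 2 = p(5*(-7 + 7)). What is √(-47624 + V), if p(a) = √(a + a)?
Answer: I*√47622 ≈ 218.22*I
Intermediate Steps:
p(a) = √2*√a (p(a) = √(2*a) = √2*√a)
V = 2 (V = 2 + √2*√(5*(-7 + 7)) = 2 + √2*√(5*0) = 2 + √2*√0 = 2 + √2*0 = 2 + 0 = 2)
√(-47624 + V) = √(-47624 + 2) = √(-47622) = I*√47622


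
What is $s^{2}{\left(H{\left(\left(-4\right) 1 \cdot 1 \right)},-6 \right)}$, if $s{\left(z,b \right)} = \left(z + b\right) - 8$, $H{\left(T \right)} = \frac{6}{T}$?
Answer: $\frac{961}{4} \approx 240.25$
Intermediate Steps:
$s{\left(z,b \right)} = -8 + b + z$ ($s{\left(z,b \right)} = \left(b + z\right) - 8 = -8 + b + z$)
$s^{2}{\left(H{\left(\left(-4\right) 1 \cdot 1 \right)},-6 \right)} = \left(-8 - 6 + \frac{6}{\left(-4\right) 1 \cdot 1}\right)^{2} = \left(-8 - 6 + \frac{6}{\left(-4\right) 1}\right)^{2} = \left(-8 - 6 + \frac{6}{-4}\right)^{2} = \left(-8 - 6 + 6 \left(- \frac{1}{4}\right)\right)^{2} = \left(-8 - 6 - \frac{3}{2}\right)^{2} = \left(- \frac{31}{2}\right)^{2} = \frac{961}{4}$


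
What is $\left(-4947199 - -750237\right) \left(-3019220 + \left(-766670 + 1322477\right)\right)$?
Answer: $10338850751306$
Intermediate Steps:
$\left(-4947199 - -750237\right) \left(-3019220 + \left(-766670 + 1322477\right)\right) = \left(-4947199 + 750237\right) \left(-3019220 + 555807\right) = \left(-4196962\right) \left(-2463413\right) = 10338850751306$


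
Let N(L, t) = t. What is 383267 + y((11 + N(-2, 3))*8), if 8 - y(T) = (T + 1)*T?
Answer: 370619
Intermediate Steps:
y(T) = 8 - T*(1 + T) (y(T) = 8 - (T + 1)*T = 8 - (1 + T)*T = 8 - T*(1 + T))
383267 + y((11 + N(-2, 3))*8) = 383267 + (8 - (11 + 3)*8 - ((11 + 3)*8)**2) = 383267 + (8 - 14*8 - (14*8)**2) = 383267 + (8 - 1*112 - 1*112**2) = 383267 + (8 - 112 - 1*12544) = 383267 + (8 - 112 - 12544) = 383267 - 12648 = 370619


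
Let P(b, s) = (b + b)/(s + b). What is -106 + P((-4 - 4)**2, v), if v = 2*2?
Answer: -1770/17 ≈ -104.12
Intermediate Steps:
v = 4
P(b, s) = 2*b/(b + s) (P(b, s) = (2*b)/(b + s) = 2*b/(b + s))
-106 + P((-4 - 4)**2, v) = -106 + 2*(-4 - 4)**2/((-4 - 4)**2 + 4) = -106 + 2*(-8)**2/((-8)**2 + 4) = -106 + 2*64/(64 + 4) = -106 + 2*64/68 = -106 + 2*64*(1/68) = -106 + 32/17 = -1770/17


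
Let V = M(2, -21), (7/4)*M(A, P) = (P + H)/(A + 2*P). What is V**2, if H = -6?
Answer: 729/4900 ≈ 0.14878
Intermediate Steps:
M(A, P) = 4*(-6 + P)/(7*(A + 2*P)) (M(A, P) = 4*((P - 6)/(A + 2*P))/7 = 4*((-6 + P)/(A + 2*P))/7 = 4*(-6 + P)/(7*(A + 2*P)))
V = 27/70 (V = 4*(-6 - 21)/(7*(2 + 2*(-21))) = (4/7)*(-27)/(2 - 42) = (4/7)*(-27)/(-40) = (4/7)*(-1/40)*(-27) = 27/70 ≈ 0.38571)
V**2 = (27/70)**2 = 729/4900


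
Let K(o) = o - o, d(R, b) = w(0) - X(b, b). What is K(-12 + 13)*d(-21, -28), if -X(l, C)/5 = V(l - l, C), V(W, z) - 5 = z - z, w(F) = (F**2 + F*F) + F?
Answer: 0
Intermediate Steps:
w(F) = F + 2*F**2 (w(F) = (F**2 + F**2) + F = 2*F**2 + F = F + 2*F**2)
V(W, z) = 5 (V(W, z) = 5 + (z - z) = 5 + 0 = 5)
X(l, C) = -25 (X(l, C) = -5*5 = -25)
d(R, b) = 25 (d(R, b) = 0*(1 + 2*0) - 1*(-25) = 0*(1 + 0) + 25 = 0*1 + 25 = 0 + 25 = 25)
K(o) = 0
K(-12 + 13)*d(-21, -28) = 0*25 = 0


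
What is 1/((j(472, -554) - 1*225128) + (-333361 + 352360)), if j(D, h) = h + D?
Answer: -1/206211 ≈ -4.8494e-6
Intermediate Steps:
j(D, h) = D + h
1/((j(472, -554) - 1*225128) + (-333361 + 352360)) = 1/(((472 - 554) - 1*225128) + (-333361 + 352360)) = 1/((-82 - 225128) + 18999) = 1/(-225210 + 18999) = 1/(-206211) = -1/206211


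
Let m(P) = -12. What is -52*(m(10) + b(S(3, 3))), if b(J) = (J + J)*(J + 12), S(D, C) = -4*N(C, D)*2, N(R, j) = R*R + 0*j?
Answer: -448656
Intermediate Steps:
N(R, j) = R² (N(R, j) = R² + 0 = R²)
S(D, C) = -8*C² (S(D, C) = -4*C²*2 = -8*C²)
b(J) = 2*J*(12 + J) (b(J) = (2*J)*(12 + J) = 2*J*(12 + J))
-52*(m(10) + b(S(3, 3))) = -52*(-12 + 2*(-8*3²)*(12 - 8*3²)) = -52*(-12 + 2*(-8*9)*(12 - 8*9)) = -52*(-12 + 2*(-72)*(12 - 72)) = -52*(-12 + 2*(-72)*(-60)) = -52*(-12 + 8640) = -52*8628 = -448656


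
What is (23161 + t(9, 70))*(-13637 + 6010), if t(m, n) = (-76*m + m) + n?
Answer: -172034612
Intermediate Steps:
t(m, n) = n - 75*m (t(m, n) = -75*m + n = n - 75*m)
(23161 + t(9, 70))*(-13637 + 6010) = (23161 + (70 - 75*9))*(-13637 + 6010) = (23161 + (70 - 675))*(-7627) = (23161 - 605)*(-7627) = 22556*(-7627) = -172034612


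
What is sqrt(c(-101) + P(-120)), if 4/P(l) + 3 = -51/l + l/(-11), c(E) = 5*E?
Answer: 5*I*sqrt(271369001)/3667 ≈ 22.462*I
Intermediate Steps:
P(l) = 4/(-3 - 51/l - l/11) (P(l) = 4/(-3 + (-51/l + l/(-11))) = 4/(-3 + (-51/l + l*(-1/11))) = 4/(-3 + (-51/l - l/11)) = 4/(-3 - 51/l - l/11))
sqrt(c(-101) + P(-120)) = sqrt(5*(-101) - 44*(-120)/(561 + (-120)**2 + 33*(-120))) = sqrt(-505 - 44*(-120)/(561 + 14400 - 3960)) = sqrt(-505 - 44*(-120)/11001) = sqrt(-505 - 44*(-120)*1/11001) = sqrt(-505 + 1760/3667) = sqrt(-1850075/3667) = 5*I*sqrt(271369001)/3667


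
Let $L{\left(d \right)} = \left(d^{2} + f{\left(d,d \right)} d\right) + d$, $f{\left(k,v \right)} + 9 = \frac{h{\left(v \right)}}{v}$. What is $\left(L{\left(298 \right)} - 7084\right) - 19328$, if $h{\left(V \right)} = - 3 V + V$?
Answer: $59412$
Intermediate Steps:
$h{\left(V \right)} = - 2 V$
$f{\left(k,v \right)} = -11$ ($f{\left(k,v \right)} = -9 + \frac{\left(-2\right) v}{v} = -9 - 2 = -11$)
$L{\left(d \right)} = d^{2} - 10 d$ ($L{\left(d \right)} = \left(d^{2} - 11 d\right) + d = d^{2} - 10 d$)
$\left(L{\left(298 \right)} - 7084\right) - 19328 = \left(298 \left(-10 + 298\right) - 7084\right) - 19328 = \left(298 \cdot 288 - 7084\right) - 19328 = \left(85824 - 7084\right) - 19328 = 78740 - 19328 = 59412$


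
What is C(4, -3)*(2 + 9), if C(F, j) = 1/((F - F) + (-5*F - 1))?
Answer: -11/21 ≈ -0.52381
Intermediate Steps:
C(F, j) = 1/(-1 - 5*F) (C(F, j) = 1/(0 + (-1 - 5*F)) = 1/(-1 - 5*F))
C(4, -3)*(2 + 9) = (-1/(1 + 5*4))*(2 + 9) = -1/(1 + 20)*11 = -1/21*11 = -11/21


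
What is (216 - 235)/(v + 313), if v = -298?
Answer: -19/15 ≈ -1.2667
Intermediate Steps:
(216 - 235)/(v + 313) = (216 - 235)/(-298 + 313) = -19/15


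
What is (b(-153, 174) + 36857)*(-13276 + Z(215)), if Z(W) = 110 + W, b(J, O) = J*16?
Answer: -445630959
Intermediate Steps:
b(J, O) = 16*J
(b(-153, 174) + 36857)*(-13276 + Z(215)) = (16*(-153) + 36857)*(-13276 + (110 + 215)) = (-2448 + 36857)*(-13276 + 325) = 34409*(-12951) = -445630959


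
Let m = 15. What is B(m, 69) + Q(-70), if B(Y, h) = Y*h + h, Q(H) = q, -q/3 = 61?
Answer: 921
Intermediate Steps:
q = -183 (q = -3*61 = -183)
Q(H) = -183
B(Y, h) = h + Y*h
B(m, 69) + Q(-70) = 69*(1 + 15) - 183 = 69*16 - 183 = 1104 - 183 = 921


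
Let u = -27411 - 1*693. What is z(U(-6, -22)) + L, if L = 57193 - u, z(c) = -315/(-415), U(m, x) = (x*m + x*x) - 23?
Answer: 7079714/83 ≈ 85298.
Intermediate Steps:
u = -28104 (u = -27411 - 693 = -28104)
U(m, x) = -23 + x² + m*x (U(m, x) = (m*x + x²) - 23 = (x² + m*x) - 23 = -23 + x² + m*x)
z(c) = 63/83 (z(c) = -315*(-1/415) = 63/83)
L = 85297 (L = 57193 - 1*(-28104) = 57193 + 28104 = 85297)
z(U(-6, -22)) + L = 63/83 + 85297 = 7079714/83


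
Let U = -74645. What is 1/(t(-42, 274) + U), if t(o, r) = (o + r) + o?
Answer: -1/74455 ≈ -1.3431e-5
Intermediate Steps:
t(o, r) = r + 2*o
1/(t(-42, 274) + U) = 1/((274 + 2*(-42)) - 74645) = 1/((274 - 84) - 74645) = 1/(190 - 74645) = 1/(-74455) = -1/74455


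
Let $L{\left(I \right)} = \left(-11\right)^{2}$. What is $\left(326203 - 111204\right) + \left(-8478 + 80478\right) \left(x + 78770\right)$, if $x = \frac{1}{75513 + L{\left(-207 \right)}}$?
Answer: $\frac{214484977133183}{37817} \approx 5.6717 \cdot 10^{9}$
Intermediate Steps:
$L{\left(I \right)} = 121$
$x = \frac{1}{75634}$ ($x = \frac{1}{75513 + 121} = \frac{1}{75634} \approx 1.3222 \cdot 10^{-5}$)
$\left(326203 - 111204\right) + \left(-8478 + 80478\right) \left(x + 78770\right) = \left(326203 - 111204\right) + \left(-8478 + 80478\right) \left(\frac{1}{75634} + 78770\right) = 214999 + 72000 \cdot \frac{5957690181}{75634} = 214999 + \frac{214476846516000}{37817} = \frac{214484977133183}{37817}$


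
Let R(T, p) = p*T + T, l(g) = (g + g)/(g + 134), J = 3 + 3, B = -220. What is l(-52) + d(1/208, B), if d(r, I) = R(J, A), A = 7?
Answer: 1916/41 ≈ 46.732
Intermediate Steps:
J = 6
l(g) = 2*g/(134 + g) (l(g) = (2*g)/(134 + g) = 2*g/(134 + g))
R(T, p) = T + T*p (R(T, p) = T*p + T = T + T*p)
d(r, I) = 48 (d(r, I) = 6*(1 + 7) = 6*8 = 48)
l(-52) + d(1/208, B) = 2*(-52)/(134 - 52) + 48 = 2*(-52)/82 + 48 = 2*(-52)*(1/82) + 48 = -52/41 + 48 = 1916/41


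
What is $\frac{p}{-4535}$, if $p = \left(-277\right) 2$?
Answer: $\frac{554}{4535} \approx 0.12216$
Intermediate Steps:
$p = -554$
$\frac{p}{-4535} = - \frac{554}{-4535} = \left(-554\right) \left(- \frac{1}{4535}\right) = \frac{554}{4535}$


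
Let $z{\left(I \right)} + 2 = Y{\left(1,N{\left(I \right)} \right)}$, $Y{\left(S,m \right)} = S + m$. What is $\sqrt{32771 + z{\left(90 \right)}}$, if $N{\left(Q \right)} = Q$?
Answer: $2 \sqrt{8215} \approx 181.27$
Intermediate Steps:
$z{\left(I \right)} = -1 + I$ ($z{\left(I \right)} = -2 + \left(1 + I\right) = -1 + I$)
$\sqrt{32771 + z{\left(90 \right)}} = \sqrt{32771 + \left(-1 + 90\right)} = \sqrt{32771 + 89} = \sqrt{32860} = 2 \sqrt{8215}$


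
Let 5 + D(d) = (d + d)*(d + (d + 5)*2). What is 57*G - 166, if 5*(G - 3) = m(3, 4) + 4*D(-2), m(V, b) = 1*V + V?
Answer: -4421/5 ≈ -884.20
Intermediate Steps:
m(V, b) = 2*V (m(V, b) = V + V = 2*V)
D(d) = -5 + 2*d*(10 + 3*d) (D(d) = -5 + (d + d)*(d + (d + 5)*2) = -5 + (2*d)*(d + (5 + d)*2) = -5 + (2*d)*(d + (10 + 2*d)) = -5 + (2*d)*(10 + 3*d) = -5 + 2*d*(10 + 3*d))
G = -63/5 (G = 3 + (2*3 + 4*(-5 + 6*(-2)**2 + 20*(-2)))/5 = 3 + (6 + 4*(-5 + 6*4 - 40))/5 = 3 + (6 + 4*(-5 + 24 - 40))/5 = 3 + (6 + 4*(-21))/5 = 3 + (6 - 84)/5 = 3 + (1/5)*(-78) = 3 - 78/5 = -63/5 ≈ -12.600)
57*G - 166 = 57*(-63/5) - 166 = -3591/5 - 166 = -4421/5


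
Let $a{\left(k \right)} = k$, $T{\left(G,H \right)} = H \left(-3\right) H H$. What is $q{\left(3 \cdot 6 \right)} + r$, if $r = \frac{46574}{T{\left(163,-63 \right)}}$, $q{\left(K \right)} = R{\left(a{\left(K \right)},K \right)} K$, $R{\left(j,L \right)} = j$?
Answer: $\frac{243092258}{750141} \approx 324.06$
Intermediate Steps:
$T{\left(G,H \right)} = - 3 H^{3}$ ($T{\left(G,H \right)} = - 3 H H^{2} = - 3 H^{3}$)
$q{\left(K \right)} = K^{2}$ ($q{\left(K \right)} = K K = K^{2}$)
$r = \frac{46574}{750141}$ ($r = \frac{46574}{\left(-3\right) \left(-63\right)^{3}} = \frac{46574}{\left(-3\right) \left(-250047\right)} = \frac{46574}{750141} \approx 0.062087$)
$q{\left(3 \cdot 6 \right)} + r = \left(3 \cdot 6\right)^{2} + \frac{46574}{750141} = 18^{2} + \frac{46574}{750141} = 324 + \frac{46574}{750141} = \frac{243092258}{750141}$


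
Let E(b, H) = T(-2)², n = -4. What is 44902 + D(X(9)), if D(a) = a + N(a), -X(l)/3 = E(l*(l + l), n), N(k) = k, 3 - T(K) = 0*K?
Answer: 44848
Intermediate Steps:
T(K) = 3 (T(K) = 3 - 0*K = 3 - 1*0 = 3 + 0 = 3)
E(b, H) = 9 (E(b, H) = 3² = 9)
X(l) = -27 (X(l) = -3*9 = -27)
D(a) = 2*a (D(a) = a + a = 2*a)
44902 + D(X(9)) = 44902 + 2*(-27) = 44902 - 54 = 44848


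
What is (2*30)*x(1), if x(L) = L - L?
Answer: 0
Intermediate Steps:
x(L) = 0
(2*30)*x(1) = (2*30)*0 = 60*0 = 0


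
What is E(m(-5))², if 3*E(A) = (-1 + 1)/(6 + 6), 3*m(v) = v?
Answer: 0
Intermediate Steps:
m(v) = v/3
E(A) = 0 (E(A) = ((-1 + 1)/(6 + 6))/3 = (0/12)/3 = (0*(1/12))/3 = (⅓)*0 = 0)
E(m(-5))² = 0² = 0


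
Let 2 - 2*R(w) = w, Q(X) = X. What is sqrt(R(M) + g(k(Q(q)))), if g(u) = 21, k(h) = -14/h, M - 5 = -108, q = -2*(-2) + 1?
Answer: 7*sqrt(6)/2 ≈ 8.5732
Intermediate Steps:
q = 5 (q = 4 + 1 = 5)
M = -103 (M = 5 - 108 = -103)
R(w) = 1 - w/2
sqrt(R(M) + g(k(Q(q)))) = sqrt((1 - 1/2*(-103)) + 21) = sqrt((1 + 103/2) + 21) = sqrt(105/2 + 21) = sqrt(147/2) = 7*sqrt(6)/2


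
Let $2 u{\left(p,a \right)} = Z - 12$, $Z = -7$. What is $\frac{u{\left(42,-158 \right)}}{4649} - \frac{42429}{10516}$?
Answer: $- \frac{197352323}{48888884} \approx -4.0368$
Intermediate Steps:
$u{\left(p,a \right)} = - \frac{19}{2}$ ($u{\left(p,a \right)} = \frac{-7 - 12}{2} = \frac{1}{2} \left(-19\right) = - \frac{19}{2}$)
$\frac{u{\left(42,-158 \right)}}{4649} - \frac{42429}{10516} = - \frac{19}{2 \cdot 4649} - \frac{42429}{10516} = \left(- \frac{19}{2}\right) \frac{1}{4649} - \frac{42429}{10516} = - \frac{19}{9298} - \frac{42429}{10516} = - \frac{197352323}{48888884}$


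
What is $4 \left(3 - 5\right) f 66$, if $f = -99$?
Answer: $52272$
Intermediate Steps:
$4 \left(3 - 5\right) f 66 = 4 \left(3 - 5\right) \left(-99\right) 66 = 4 \left(-2\right) \left(-99\right) 66 = \left(-8\right) \left(-99\right) 66 = 792 \cdot 66 = 52272$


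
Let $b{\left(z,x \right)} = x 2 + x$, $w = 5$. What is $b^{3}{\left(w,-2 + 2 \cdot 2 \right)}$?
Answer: $216$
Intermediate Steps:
$b{\left(z,x \right)} = 3 x$ ($b{\left(z,x \right)} = 2 x + x = 3 x$)
$b^{3}{\left(w,-2 + 2 \cdot 2 \right)} = \left(3 \left(-2 + 2 \cdot 2\right)\right)^{3} = \left(3 \left(-2 + 4\right)\right)^{3} = \left(3 \cdot 2\right)^{3} = 6^{3} = 216$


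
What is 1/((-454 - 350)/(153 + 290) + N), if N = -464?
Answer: -443/206356 ≈ -0.0021468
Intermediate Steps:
1/((-454 - 350)/(153 + 290) + N) = 1/((-454 - 350)/(153 + 290) - 464) = 1/(-804/443 - 464) = 1/(-206356/443) = -443/206356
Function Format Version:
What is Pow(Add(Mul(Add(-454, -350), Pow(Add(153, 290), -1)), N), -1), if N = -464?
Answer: Rational(-443, 206356) ≈ -0.0021468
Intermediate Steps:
Pow(Add(Mul(Add(-454, -350), Pow(Add(153, 290), -1)), N), -1) = Pow(Add(Mul(Add(-454, -350), Pow(Add(153, 290), -1)), -464), -1) = Pow(Add(Mul(-804, Pow(443, -1)), -464), -1) = Pow(Add(Mul(-804, Rational(1, 443)), -464), -1) = Pow(Add(Rational(-804, 443), -464), -1) = Pow(Rational(-206356, 443), -1) = Rational(-443, 206356)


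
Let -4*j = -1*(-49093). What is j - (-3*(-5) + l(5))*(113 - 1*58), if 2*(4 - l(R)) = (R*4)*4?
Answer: -44473/4 ≈ -11118.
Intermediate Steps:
j = -49093/4 (j = -(-1)*(-49093)/4 = -1/4*49093 = -49093/4 ≈ -12273.)
l(R) = 4 - 8*R (l(R) = 4 - R*4*4/2 = 4 - 4*R*4/2 = 4 - 8*R)
j - (-3*(-5) + l(5))*(113 - 1*58) = -49093/4 - (-3*(-5) + (4 - 8*5))*(113 - 1*58) = -49093/4 - (15 + (4 - 40))*(113 - 58) = -49093/4 - (15 - 36)*55 = -49093/4 - (-21)*55 = -49093/4 - 1*(-1155) = -49093/4 + 1155 = -44473/4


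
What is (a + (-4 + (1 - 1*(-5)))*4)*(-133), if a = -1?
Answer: -931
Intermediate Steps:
(a + (-4 + (1 - 1*(-5)))*4)*(-133) = (-1 + (-4 + (1 - 1*(-5)))*4)*(-133) = (-1 + (-4 + (1 + 5))*4)*(-133) = (-1 + (-4 + 6)*4)*(-133) = (-1 + 2*4)*(-133) = (-1 + 8)*(-133) = 7*(-133) = -931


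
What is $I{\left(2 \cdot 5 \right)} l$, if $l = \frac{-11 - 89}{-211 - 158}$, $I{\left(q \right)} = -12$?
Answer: $- \frac{400}{123} \approx -3.252$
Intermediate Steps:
$l = \frac{100}{369}$ ($l = - \frac{100}{-369} = \left(-100\right) \left(- \frac{1}{369}\right) = \frac{100}{369} \approx 0.271$)
$I{\left(2 \cdot 5 \right)} l = \left(-12\right) \frac{100}{369} = - \frac{400}{123}$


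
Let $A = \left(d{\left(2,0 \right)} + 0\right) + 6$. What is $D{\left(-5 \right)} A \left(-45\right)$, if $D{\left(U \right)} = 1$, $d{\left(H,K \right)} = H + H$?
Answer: $-450$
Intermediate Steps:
$d{\left(H,K \right)} = 2 H$
$A = 10$ ($A = \left(2 \cdot 2 + 0\right) + 6 = \left(4 + 0\right) + 6 = 4 + 6 = 10$)
$D{\left(-5 \right)} A \left(-45\right) = 1 \cdot 10 \left(-45\right) = 10 \left(-45\right) = -450$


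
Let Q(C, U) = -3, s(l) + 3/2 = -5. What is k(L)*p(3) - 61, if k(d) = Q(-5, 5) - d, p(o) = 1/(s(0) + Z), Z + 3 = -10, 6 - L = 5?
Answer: -2371/39 ≈ -60.795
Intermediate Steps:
L = 1 (L = 6 - 1*5 = 6 - 5 = 1)
s(l) = -13/2 (s(l) = -3/2 - 5 = -13/2)
Z = -13 (Z = -3 - 10 = -13)
p(o) = -2/39 (p(o) = 1/(-13/2 - 13) = 1/(-39/2) = -2/39)
k(d) = -3 - d
k(L)*p(3) - 61 = (-3 - 1*1)*(-2/39) - 61 = (-3 - 1)*(-2/39) - 61 = -4*(-2/39) - 61 = 8/39 - 61 = -2371/39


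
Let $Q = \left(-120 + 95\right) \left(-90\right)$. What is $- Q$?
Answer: $-2250$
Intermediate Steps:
$Q = 2250$ ($Q = \left(-25\right) \left(-90\right) = 2250$)
$- Q = \left(-1\right) 2250 = -2250$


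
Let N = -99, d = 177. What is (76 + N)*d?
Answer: -4071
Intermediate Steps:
(76 + N)*d = (76 - 99)*177 = -23*177 = -4071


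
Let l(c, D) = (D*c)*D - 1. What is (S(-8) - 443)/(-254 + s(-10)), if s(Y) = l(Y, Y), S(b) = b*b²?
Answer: 191/251 ≈ 0.76096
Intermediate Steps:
S(b) = b³
l(c, D) = -1 + c*D² (l(c, D) = c*D² - 1 = -1 + c*D²)
s(Y) = -1 + Y³ (s(Y) = -1 + Y*Y² = -1 + Y³)
(S(-8) - 443)/(-254 + s(-10)) = ((-8)³ - 443)/(-254 + (-1 + (-10)³)) = (-512 - 443)/(-254 + (-1 - 1000)) = -955/(-254 - 1001) = -955/(-1255) = -955*(-1/1255) = 191/251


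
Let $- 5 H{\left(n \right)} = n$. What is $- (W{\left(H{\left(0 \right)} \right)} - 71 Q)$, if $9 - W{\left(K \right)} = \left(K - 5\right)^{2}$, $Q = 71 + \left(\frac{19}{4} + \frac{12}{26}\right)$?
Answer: $\frac{282205}{52} \approx 5427.0$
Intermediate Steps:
$H{\left(n \right)} = - \frac{n}{5}$
$Q = \frac{3963}{52}$ ($Q = 71 + \left(19 \cdot \frac{1}{4} + 12 \cdot \frac{1}{26}\right) = 71 + \left(\frac{19}{4} + \frac{6}{13}\right) = 71 + \frac{271}{52} = \frac{3963}{52} \approx 76.212$)
$W{\left(K \right)} = 9 - \left(-5 + K\right)^{2}$ ($W{\left(K \right)} = 9 - \left(K - 5\right)^{2} = 9 - \left(-5 + K\right)^{2}$)
$- (W{\left(H{\left(0 \right)} \right)} - 71 Q) = - (\left(9 - \left(-5 - 0\right)^{2}\right) - \frac{281373}{52}) = - (\left(9 - \left(-5 + 0\right)^{2}\right) - \frac{281373}{52}) = - (\left(9 - \left(-5\right)^{2}\right) - \frac{281373}{52}) = - (\left(9 - 25\right) - \frac{281373}{52}) = - (-16 - \frac{281373}{52}) = \left(-1\right) \left(- \frac{282205}{52}\right) = \frac{282205}{52}$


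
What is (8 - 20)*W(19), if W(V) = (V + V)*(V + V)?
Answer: -17328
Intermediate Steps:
W(V) = 4*V² (W(V) = (2*V)*(2*V) = 4*V²)
(8 - 20)*W(19) = (8 - 20)*(4*19²) = -48*361 = -12*1444 = -17328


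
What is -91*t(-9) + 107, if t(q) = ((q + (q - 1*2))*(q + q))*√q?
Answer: 107 - 98280*I ≈ 107.0 - 98280.0*I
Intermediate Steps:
t(q) = 2*q^(3/2)*(-2 + 2*q) (t(q) = ((q + (q - 2))*(2*q))*√q = ((q + (-2 + q))*(2*q))*√q = ((-2 + 2*q)*(2*q))*√q = (2*q*(-2 + 2*q))*√q = 2*q^(3/2)*(-2 + 2*q))
-91*t(-9) + 107 = -364*(-9)^(3/2)*(-1 - 9) + 107 = -364*(-27*I)*(-10) + 107 = -98280*I + 107 = 107 - 98280*I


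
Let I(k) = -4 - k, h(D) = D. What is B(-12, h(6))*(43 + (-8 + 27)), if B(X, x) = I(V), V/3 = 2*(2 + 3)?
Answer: -2108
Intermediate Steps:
V = 30 (V = 3*(2*(2 + 3)) = 3*(2*5) = 3*10 = 30)
B(X, x) = -34 (B(X, x) = -4 - 1*30 = -4 - 30 = -34)
B(-12, h(6))*(43 + (-8 + 27)) = -34*(43 + (-8 + 27)) = -34*(43 + 19) = -34*62 = -2108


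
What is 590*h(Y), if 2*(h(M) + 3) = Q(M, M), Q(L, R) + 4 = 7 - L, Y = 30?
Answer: -9735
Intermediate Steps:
Q(L, R) = 3 - L (Q(L, R) = -4 + (7 - L) = 3 - L)
h(M) = -3/2 - M/2 (h(M) = -3 + (3 - M)/2 = -3 + (3/2 - M/2) = -3/2 - M/2)
590*h(Y) = 590*(-3/2 - ½*30) = 590*(-3/2 - 15) = 590*(-33/2) = -9735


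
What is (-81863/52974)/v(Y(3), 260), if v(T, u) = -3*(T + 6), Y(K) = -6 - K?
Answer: -81863/476766 ≈ -0.17170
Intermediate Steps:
v(T, u) = -18 - 3*T (v(T, u) = -3*(6 + T) = -18 - 3*T)
(-81863/52974)/v(Y(3), 260) = (-81863/52974)/(-18 - 3*(-6 - 1*3)) = (-81863*1/52974)/(-18 - 3*(-6 - 3)) = -81863/(52974*(-18 - 3*(-9))) = -81863/(52974*(-18 + 27)) = -81863/52974/9 = -81863/52974*1/9 = -81863/476766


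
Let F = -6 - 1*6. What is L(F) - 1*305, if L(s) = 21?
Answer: -284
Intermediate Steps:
F = -12 (F = -6 - 6 = -12)
L(F) - 1*305 = 21 - 1*305 = 21 - 305 = -284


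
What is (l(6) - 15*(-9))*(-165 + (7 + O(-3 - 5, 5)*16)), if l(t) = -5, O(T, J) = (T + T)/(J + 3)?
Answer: -24700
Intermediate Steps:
O(T, J) = 2*T/(3 + J) (O(T, J) = (2*T)/(3 + J) = 2*T/(3 + J))
(l(6) - 15*(-9))*(-165 + (7 + O(-3 - 5, 5)*16)) = (-5 - 15*(-9))*(-165 + (7 + (2*(-3 - 5)/(3 + 5))*16)) = (-5 + 135)*(-165 + (7 + (2*(-8)/8)*16)) = 130*(-165 + (7 + (2*(-8)*(⅛))*16)) = 130*(-165 + (7 - 2*16)) = 130*(-165 + (7 - 32)) = 130*(-165 - 25) = 130*(-190) = -24700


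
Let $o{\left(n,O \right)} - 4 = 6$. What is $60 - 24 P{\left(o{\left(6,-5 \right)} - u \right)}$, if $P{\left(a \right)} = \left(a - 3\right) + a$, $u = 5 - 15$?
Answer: $-828$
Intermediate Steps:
$o{\left(n,O \right)} = 10$ ($o{\left(n,O \right)} = 4 + 6 = 10$)
$u = -10$ ($u = 5 - 15 = -10$)
$P{\left(a \right)} = -3 + 2 a$ ($P{\left(a \right)} = \left(-3 + a\right) + a = -3 + 2 a$)
$60 - 24 P{\left(o{\left(6,-5 \right)} - u \right)} = 60 - 24 \left(-3 + 2 \left(10 - -10\right)\right) = 60 - 24 \left(-3 + 2 \left(10 + 10\right)\right) = 60 - 24 \left(-3 + 2 \cdot 20\right) = 60 - 24 \left(-3 + 40\right) = 60 - 888 = -828$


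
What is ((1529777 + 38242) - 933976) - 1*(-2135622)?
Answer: 2769665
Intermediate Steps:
((1529777 + 38242) - 933976) - 1*(-2135622) = (1568019 - 933976) + 2135622 = 634043 + 2135622 = 2769665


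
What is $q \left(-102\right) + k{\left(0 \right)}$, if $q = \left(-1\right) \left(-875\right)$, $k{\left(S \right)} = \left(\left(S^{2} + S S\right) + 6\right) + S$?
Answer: $-89244$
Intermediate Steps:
$k{\left(S \right)} = 6 + S + 2 S^{2}$ ($k{\left(S \right)} = \left(\left(S^{2} + S^{2}\right) + 6\right) + S = \left(2 S^{2} + 6\right) + S = \left(6 + 2 S^{2}\right) + S = 6 + S + 2 S^{2}$)
$q = 875$
$q \left(-102\right) + k{\left(0 \right)} = 875 \left(-102\right) + \left(6 + 0 + 2 \cdot 0^{2}\right) = -89250 + \left(6 + 0 + 2 \cdot 0\right) = -89250 + \left(6 + 0 + 0\right) = -89250 + 6 = -89244$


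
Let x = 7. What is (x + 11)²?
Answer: 324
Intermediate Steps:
(x + 11)² = (7 + 11)² = 18² = 324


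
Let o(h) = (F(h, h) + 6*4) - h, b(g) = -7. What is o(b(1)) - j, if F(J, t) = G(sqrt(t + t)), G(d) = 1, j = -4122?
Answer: 4154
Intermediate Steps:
F(J, t) = 1
o(h) = 25 - h (o(h) = (1 + 6*4) - h = (1 + 24) - h = 25 - h)
o(b(1)) - j = (25 - 1*(-7)) - 1*(-4122) = (25 + 7) + 4122 = 32 + 4122 = 4154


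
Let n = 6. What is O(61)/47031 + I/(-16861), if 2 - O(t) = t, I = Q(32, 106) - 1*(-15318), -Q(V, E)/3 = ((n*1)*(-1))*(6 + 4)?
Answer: -729881237/792989691 ≈ -0.92042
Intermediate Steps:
Q(V, E) = 180 (Q(V, E) = -3*(6*1)*(-1)*(6 + 4) = -3*6*(-1)*10 = -(-18)*10 = -3*(-60) = 180)
I = 15498 (I = 180 - 1*(-15318) = 180 + 15318 = 15498)
O(t) = 2 - t
O(61)/47031 + I/(-16861) = (2 - 1*61)/47031 + 15498/(-16861) = (2 - 61)*(1/47031) + 15498*(-1/16861) = -59*1/47031 - 15498/16861 = -59/47031 - 15498/16861 = -729881237/792989691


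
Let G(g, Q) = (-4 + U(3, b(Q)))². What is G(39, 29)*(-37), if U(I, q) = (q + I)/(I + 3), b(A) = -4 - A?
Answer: -2997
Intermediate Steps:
U(I, q) = (I + q)/(3 + I)
G(g, Q) = (-25/6 - Q/6)² (G(g, Q) = (-4 + (3 + (-4 - Q))/(3 + 3))² = (-4 + (-1 - Q)/6)² = (-4 + (-⅙ - Q/6))² = (-25/6 - Q/6)²)
G(39, 29)*(-37) = ((25 + 29)²/36)*(-37) = ((1/36)*54²)*(-37) = ((1/36)*2916)*(-37) = 81*(-37) = -2997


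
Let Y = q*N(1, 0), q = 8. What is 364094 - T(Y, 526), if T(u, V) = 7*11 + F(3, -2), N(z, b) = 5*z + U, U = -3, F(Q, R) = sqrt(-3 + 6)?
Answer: 364017 - sqrt(3) ≈ 3.6402e+5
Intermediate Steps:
F(Q, R) = sqrt(3)
N(z, b) = -3 + 5*z (N(z, b) = 5*z - 3 = -3 + 5*z)
Y = 16 (Y = 8*(-3 + 5*1) = 8*(-3 + 5) = 8*2 = 16)
T(u, V) = 77 + sqrt(3) (T(u, V) = 7*11 + sqrt(3) = 77 + sqrt(3))
364094 - T(Y, 526) = 364094 - (77 + sqrt(3)) = 364094 + (-77 - sqrt(3)) = 364017 - sqrt(3)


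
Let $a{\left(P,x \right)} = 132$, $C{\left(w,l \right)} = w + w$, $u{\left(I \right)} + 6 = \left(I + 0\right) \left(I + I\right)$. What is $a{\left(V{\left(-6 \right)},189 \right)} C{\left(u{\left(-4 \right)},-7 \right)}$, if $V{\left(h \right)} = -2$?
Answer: $6864$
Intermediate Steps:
$u{\left(I \right)} = -6 + 2 I^{2}$ ($u{\left(I \right)} = -6 + \left(I + 0\right) \left(I + I\right) = -6 + I 2 I = -6 + 2 I^{2}$)
$C{\left(w,l \right)} = 2 w$
$a{\left(V{\left(-6 \right)},189 \right)} C{\left(u{\left(-4 \right)},-7 \right)} = 132 \cdot 2 \left(-6 + 2 \left(-4\right)^{2}\right) = 132 \cdot 2 \left(-6 + 2 \cdot 16\right) = 132 \cdot 2 \left(-6 + 32\right) = 132 \cdot 2 \cdot 26 = 132 \cdot 52 = 6864$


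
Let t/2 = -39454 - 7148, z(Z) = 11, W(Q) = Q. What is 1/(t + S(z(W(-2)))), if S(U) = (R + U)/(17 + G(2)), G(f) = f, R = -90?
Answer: -19/1770955 ≈ -1.0729e-5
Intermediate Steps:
t = -93204 (t = 2*(-39454 - 7148) = 2*(-46602) = -93204)
S(U) = -90/19 + U/19 (S(U) = (-90 + U)/(17 + 2) = (-90 + U)/19 = (-90 + U)*(1/19) = -90/19 + U/19)
1/(t + S(z(W(-2)))) = 1/(-93204 + (-90/19 + (1/19)*11)) = 1/(-93204 + (-90/19 + 11/19)) = 1/(-93204 - 79/19) = 1/(-1770955/19) = -19/1770955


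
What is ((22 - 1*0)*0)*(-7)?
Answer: 0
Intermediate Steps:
((22 - 1*0)*0)*(-7) = ((22 + 0)*0)*(-7) = (22*0)*(-7) = 0*(-7) = 0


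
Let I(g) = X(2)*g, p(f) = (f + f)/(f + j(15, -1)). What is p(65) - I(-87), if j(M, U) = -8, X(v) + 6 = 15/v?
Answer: 15137/114 ≈ 132.78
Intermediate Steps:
X(v) = -6 + 15/v
p(f) = 2*f/(-8 + f) (p(f) = (f + f)/(f - 8) = (2*f)/(-8 + f) = 2*f/(-8 + f))
I(g) = 3*g/2 (I(g) = (-6 + 15/2)*g = 3*g/2)
p(65) - I(-87) = 2*65/(-8 + 65) - 3*(-87)/2 = 2*65/57 - 1*(-261/2) = 2*65*(1/57) + 261/2 = 130/57 + 261/2 = 15137/114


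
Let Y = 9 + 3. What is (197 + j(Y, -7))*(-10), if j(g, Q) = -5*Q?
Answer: -2320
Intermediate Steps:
Y = 12
(197 + j(Y, -7))*(-10) = (197 - 5*(-7))*(-10) = (197 + 35)*(-10) = 232*(-10) = -2320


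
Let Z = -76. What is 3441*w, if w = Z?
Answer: -261516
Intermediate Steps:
w = -76
3441*w = 3441*(-76) = -261516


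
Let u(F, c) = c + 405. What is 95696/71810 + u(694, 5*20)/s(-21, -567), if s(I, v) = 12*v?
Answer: 307425767/244297620 ≈ 1.2584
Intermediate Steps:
u(F, c) = 405 + c
95696/71810 + u(694, 5*20)/s(-21, -567) = 95696/71810 + (405 + 5*20)/((12*(-567))) = 95696*(1/71810) + (405 + 100)/(-6804) = 47848/35905 + 505*(-1/6804) = 47848/35905 - 505/6804 = 307425767/244297620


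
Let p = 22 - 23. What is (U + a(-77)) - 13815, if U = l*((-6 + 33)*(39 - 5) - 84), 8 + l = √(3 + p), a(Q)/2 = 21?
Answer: -20445 + 834*√2 ≈ -19266.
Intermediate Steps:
a(Q) = 42 (a(Q) = 2*21 = 42)
p = -1
l = -8 + √2 (l = -8 + √(3 - 1) = -8 + √2 ≈ -6.5858)
U = -6672 + 834*√2 (U = (-8 + √2)*((-6 + 33)*(39 - 5) - 84) = (-8 + √2)*(27*34 - 84) = (-8 + √2)*(918 - 84) = (-8 + √2)*834 = -6672 + 834*√2 ≈ -5492.5)
(U + a(-77)) - 13815 = ((-6672 + 834*√2) + 42) - 13815 = (-6630 + 834*√2) - 13815 = -20445 + 834*√2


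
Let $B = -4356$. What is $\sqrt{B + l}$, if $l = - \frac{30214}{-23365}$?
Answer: $\frac{i \sqrt{2377335617990}}{23365} \approx 65.99 i$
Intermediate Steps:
$l = \frac{30214}{23365}$ ($l = \left(-30214\right) \left(- \frac{1}{23365}\right) = \frac{30214}{23365} \approx 1.2931$)
$\sqrt{B + l} = \sqrt{-4356 + \frac{30214}{23365}} = \sqrt{- \frac{101747726}{23365}} = \frac{i \sqrt{2377335617990}}{23365}$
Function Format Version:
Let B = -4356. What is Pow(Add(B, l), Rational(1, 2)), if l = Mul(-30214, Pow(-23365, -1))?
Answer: Mul(Rational(1, 23365), I, Pow(2377335617990, Rational(1, 2))) ≈ Mul(65.990, I)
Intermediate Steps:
l = Rational(30214, 23365) (l = Mul(-30214, Rational(-1, 23365)) = Rational(30214, 23365) ≈ 1.2931)
Pow(Add(B, l), Rational(1, 2)) = Pow(Add(-4356, Rational(30214, 23365)), Rational(1, 2)) = Pow(Rational(-101747726, 23365), Rational(1, 2)) = Mul(Rational(1, 23365), I, Pow(2377335617990, Rational(1, 2)))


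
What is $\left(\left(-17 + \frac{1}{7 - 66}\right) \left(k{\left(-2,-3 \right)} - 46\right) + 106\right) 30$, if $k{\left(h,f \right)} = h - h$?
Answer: $\frac{1573140}{59} \approx 26663.0$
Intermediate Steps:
$k{\left(h,f \right)} = 0$
$\left(\left(-17 + \frac{1}{7 - 66}\right) \left(k{\left(-2,-3 \right)} - 46\right) + 106\right) 30 = \left(\left(-17 + \frac{1}{7 - 66}\right) \left(0 - 46\right) + 106\right) 30 = \left(\left(-17 + \frac{1}{-59}\right) \left(-46\right) + 106\right) 30 = \left(\left(-17 - \frac{1}{59}\right) \left(-46\right) + 106\right) 30 = \left(\left(- \frac{1004}{59}\right) \left(-46\right) + 106\right) 30 = \left(\frac{46184}{59} + 106\right) 30 = \frac{52438}{59} \cdot 30 = \frac{1573140}{59}$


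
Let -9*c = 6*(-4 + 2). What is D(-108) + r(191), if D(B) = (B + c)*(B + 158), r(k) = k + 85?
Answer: -15172/3 ≈ -5057.3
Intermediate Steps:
c = 4/3 (c = -2*(-4 + 2)/3 = -2*(-2)/3 = -⅑*(-12) = 4/3 ≈ 1.3333)
r(k) = 85 + k
D(B) = (158 + B)*(4/3 + B) (D(B) = (B + 4/3)*(B + 158) = (4/3 + B)*(158 + B) = (158 + B)*(4/3 + B))
D(-108) + r(191) = (632/3 + (-108)² + (478/3)*(-108)) + (85 + 191) = (632/3 + 11664 - 17208) + 276 = -16000/3 + 276 = -15172/3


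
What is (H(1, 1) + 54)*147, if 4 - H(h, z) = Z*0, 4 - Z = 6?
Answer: 8526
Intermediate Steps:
Z = -2 (Z = 4 - 1*6 = 4 - 6 = -2)
H(h, z) = 4 (H(h, z) = 4 - (-2)*0 = 4 - 1*0 = 4 + 0 = 4)
(H(1, 1) + 54)*147 = (4 + 54)*147 = 58*147 = 8526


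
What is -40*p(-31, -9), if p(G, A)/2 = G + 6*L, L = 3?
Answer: 1040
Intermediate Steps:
p(G, A) = 36 + 2*G (p(G, A) = 2*(G + 6*3) = 2*(G + 18) = 2*(18 + G) = 36 + 2*G)
-40*p(-31, -9) = -40*(36 + 2*(-31)) = -40*(36 - 62) = -40*(-26) = 1040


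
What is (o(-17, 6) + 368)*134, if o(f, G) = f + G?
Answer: 47838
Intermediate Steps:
o(f, G) = G + f
(o(-17, 6) + 368)*134 = ((6 - 17) + 368)*134 = (-11 + 368)*134 = 357*134 = 47838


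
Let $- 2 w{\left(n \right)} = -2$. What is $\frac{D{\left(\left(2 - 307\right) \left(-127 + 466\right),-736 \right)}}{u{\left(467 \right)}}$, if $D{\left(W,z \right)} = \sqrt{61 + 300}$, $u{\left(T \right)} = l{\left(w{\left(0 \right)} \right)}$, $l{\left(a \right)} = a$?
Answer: $19$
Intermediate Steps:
$w{\left(n \right)} = 1$ ($w{\left(n \right)} = \left(- \frac{1}{2}\right) \left(-2\right) = 1$)
$u{\left(T \right)} = 1$
$D{\left(W,z \right)} = 19$ ($D{\left(W,z \right)} = \sqrt{361} = 19$)
$\frac{D{\left(\left(2 - 307\right) \left(-127 + 466\right),-736 \right)}}{u{\left(467 \right)}} = \frac{19}{1} = 19 \cdot 1 = 19$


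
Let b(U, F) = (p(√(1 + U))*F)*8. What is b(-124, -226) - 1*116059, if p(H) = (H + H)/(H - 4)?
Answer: -16576969/139 + 14464*I*√123/139 ≈ -1.1926e+5 + 1154.1*I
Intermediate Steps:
p(H) = 2*H/(-4 + H) (p(H) = (2*H)/(-4 + H) = 2*H/(-4 + H))
b(U, F) = 16*F*√(1 + U)/(-4 + √(1 + U)) (b(U, F) = ((2*√(1 + U)/(-4 + √(1 + U)))*F)*8 = (2*F*√(1 + U)/(-4 + √(1 + U)))*8 = 16*F*√(1 + U)/(-4 + √(1 + U)))
b(-124, -226) - 1*116059 = 16*(-226)*√(1 - 124)/(-4 + √(1 - 124)) - 1*116059 = 16*(-226)*√(-123)/(-4 + √(-123)) - 116059 = 16*(-226)*(I*√123)/(-4 + I*√123) - 116059 = -3616*I*√123/(-4 + I*√123) - 116059 = -116059 - 3616*I*√123/(-4 + I*√123)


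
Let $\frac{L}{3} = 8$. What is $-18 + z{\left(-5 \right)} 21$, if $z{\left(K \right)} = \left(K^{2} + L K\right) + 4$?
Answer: $-1929$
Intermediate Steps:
$L = 24$ ($L = 3 \cdot 8 = 24$)
$z{\left(K \right)} = 4 + K^{2} + 24 K$ ($z{\left(K \right)} = \left(K^{2} + 24 K\right) + 4 = 4 + K^{2} + 24 K$)
$-18 + z{\left(-5 \right)} 21 = -18 + \left(4 + \left(-5\right)^{2} + 24 \left(-5\right)\right) 21 = -18 + \left(4 + 25 - 120\right) 21 = -18 - 1911 = -1929$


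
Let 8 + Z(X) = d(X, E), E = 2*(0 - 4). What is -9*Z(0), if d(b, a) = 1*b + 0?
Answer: 72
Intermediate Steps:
E = -8 (E = 2*(-4) = -8)
d(b, a) = b (d(b, a) = b + 0 = b)
Z(X) = -8 + X
-9*Z(0) = -9*(-8 + 0) = -9*(-8) = 72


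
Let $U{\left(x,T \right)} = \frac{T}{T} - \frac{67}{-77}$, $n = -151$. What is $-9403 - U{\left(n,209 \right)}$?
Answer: $- \frac{724175}{77} \approx -9404.9$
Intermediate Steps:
$U{\left(x,T \right)} = \frac{144}{77}$ ($U{\left(x,T \right)} = 1 - - \frac{67}{77} = 1 + \frac{67}{77} = \frac{144}{77}$)
$-9403 - U{\left(n,209 \right)} = -9403 - \frac{144}{77} = - \frac{724175}{77}$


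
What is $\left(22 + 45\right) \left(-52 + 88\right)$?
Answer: $2412$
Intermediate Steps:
$\left(22 + 45\right) \left(-52 + 88\right) = 67 \cdot 36 = 2412$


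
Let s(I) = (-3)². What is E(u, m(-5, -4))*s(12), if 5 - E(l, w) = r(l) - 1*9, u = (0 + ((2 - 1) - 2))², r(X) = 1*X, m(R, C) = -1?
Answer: 117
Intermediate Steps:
r(X) = X
u = 1 (u = (0 + (1 - 2))² = (0 - 1)² = (-1)² = 1)
E(l, w) = 14 - l (E(l, w) = 5 - (l - 1*9) = 5 - (l - 9) = 5 - (-9 + l) = 5 + (9 - l) = 14 - l)
s(I) = 9
E(u, m(-5, -4))*s(12) = (14 - 1*1)*9 = (14 - 1)*9 = 13*9 = 117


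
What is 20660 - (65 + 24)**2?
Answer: 12739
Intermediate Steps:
20660 - (65 + 24)**2 = 20660 - 1*89**2 = 20660 - 1*7921 = 20660 - 7921 = 12739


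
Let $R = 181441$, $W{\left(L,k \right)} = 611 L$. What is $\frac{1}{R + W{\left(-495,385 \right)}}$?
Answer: $- \frac{1}{121004} \approx -8.2642 \cdot 10^{-6}$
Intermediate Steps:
$\frac{1}{R + W{\left(-495,385 \right)}} = \frac{1}{181441 + 611 \left(-495\right)} = \frac{1}{181441 - 302445} = \frac{1}{-121004} = - \frac{1}{121004}$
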